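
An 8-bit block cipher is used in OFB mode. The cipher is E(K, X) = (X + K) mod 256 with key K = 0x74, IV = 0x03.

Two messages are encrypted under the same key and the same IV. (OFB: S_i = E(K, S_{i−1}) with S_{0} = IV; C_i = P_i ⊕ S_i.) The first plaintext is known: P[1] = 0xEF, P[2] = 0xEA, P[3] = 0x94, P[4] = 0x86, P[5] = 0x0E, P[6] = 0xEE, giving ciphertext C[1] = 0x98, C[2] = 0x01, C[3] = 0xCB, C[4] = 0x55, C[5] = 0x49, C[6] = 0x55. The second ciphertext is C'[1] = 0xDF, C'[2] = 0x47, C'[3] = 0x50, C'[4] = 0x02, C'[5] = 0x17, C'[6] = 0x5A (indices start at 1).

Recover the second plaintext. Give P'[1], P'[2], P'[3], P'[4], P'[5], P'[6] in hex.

P'[1] = 0xA8, P'[2] = 0xAC, P'[3] = 0x0F, P'[4] = 0xD1, P'[5] = 0x50, P'[6] = 0xE1

In OFB with a reused IV, both messages share the same keystream S_i, so C_i ⊕ C'_i = P_i ⊕ P'_i and thus P'_i = P_i ⊕ C_i ⊕ C'_i.
P'[1]: 0xEF ⊕ 0x98 ⊕ 0xDF = 0xA8.
P'[2]: 0xEA ⊕ 0x01 ⊕ 0x47 = 0xAC.
P'[3]: 0x94 ⊕ 0xCB ⊕ 0x50 = 0x0F.
P'[4]: 0x86 ⊕ 0x55 ⊕ 0x02 = 0xD1.
P'[5]: 0x0E ⊕ 0x49 ⊕ 0x17 = 0x50.
P'[6]: 0xEE ⊕ 0x55 ⊕ 0x5A = 0xE1.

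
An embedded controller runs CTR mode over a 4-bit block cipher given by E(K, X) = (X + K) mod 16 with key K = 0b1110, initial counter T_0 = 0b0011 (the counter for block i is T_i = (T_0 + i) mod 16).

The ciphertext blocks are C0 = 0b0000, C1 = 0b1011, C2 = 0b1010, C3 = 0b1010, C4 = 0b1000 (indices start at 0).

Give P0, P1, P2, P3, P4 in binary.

P0 = 0b0001, P1 = 0b1001, P2 = 0b1001, P3 = 0b1110, P4 = 0b1101

CTR decryption: S_i = E(K, T_i) where T_i is the counter for block i; P_i = C_i ⊕ S_i.
P0: T = 0b0011, S = E(K, T) = 0b0001; 0b0000 ⊕ 0b0001 = 0b0001.
P1: T = 0b0100, S = E(K, T) = 0b0010; 0b1011 ⊕ 0b0010 = 0b1001.
P2: T = 0b0101, S = E(K, T) = 0b0011; 0b1010 ⊕ 0b0011 = 0b1001.
P3: T = 0b0110, S = E(K, T) = 0b0100; 0b1010 ⊕ 0b0100 = 0b1110.
P4: T = 0b0111, S = E(K, T) = 0b0101; 0b1000 ⊕ 0b0101 = 0b1101.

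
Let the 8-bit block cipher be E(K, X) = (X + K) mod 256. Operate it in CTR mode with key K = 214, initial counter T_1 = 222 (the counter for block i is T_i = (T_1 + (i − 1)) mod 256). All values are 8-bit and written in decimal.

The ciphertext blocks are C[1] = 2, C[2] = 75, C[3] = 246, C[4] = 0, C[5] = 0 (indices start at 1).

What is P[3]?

P[3] = 64

CTR decryption: S_i = E(K, T_i) where T_i is the counter for block i; P_i = C_i ⊕ S_i.
P[3]: T = 224, S = E(K, T) = 182; 246 ⊕ 182 = 64.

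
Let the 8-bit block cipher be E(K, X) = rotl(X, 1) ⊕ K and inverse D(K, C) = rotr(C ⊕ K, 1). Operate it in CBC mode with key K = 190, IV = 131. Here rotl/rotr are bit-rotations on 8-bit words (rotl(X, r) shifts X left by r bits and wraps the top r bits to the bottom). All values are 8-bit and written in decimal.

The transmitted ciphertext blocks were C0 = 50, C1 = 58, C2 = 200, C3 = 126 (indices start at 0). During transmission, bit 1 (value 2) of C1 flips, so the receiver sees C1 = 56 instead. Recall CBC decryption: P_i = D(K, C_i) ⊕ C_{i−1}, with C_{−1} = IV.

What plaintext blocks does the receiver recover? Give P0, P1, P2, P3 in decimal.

Only C1 changed, to 56. In CBC, a change in C_i garbles P_i and flips the same bit in P_{i+1}. Decrypting the received ciphertext:
P0: D(K, 50) = 70; 70 ⊕ 131 = 197.
P1: D(K, 56) = 67; 67 ⊕ 50 = 113.
P2: D(K, 200) = 59; 59 ⊕ 56 = 3.
P3: D(K, 126) = 96; 96 ⊕ 200 = 168.
Blocks that differ from the original plaintext: P1, P2.

P0 = 197, P1 = 113, P2 = 3, P3 = 168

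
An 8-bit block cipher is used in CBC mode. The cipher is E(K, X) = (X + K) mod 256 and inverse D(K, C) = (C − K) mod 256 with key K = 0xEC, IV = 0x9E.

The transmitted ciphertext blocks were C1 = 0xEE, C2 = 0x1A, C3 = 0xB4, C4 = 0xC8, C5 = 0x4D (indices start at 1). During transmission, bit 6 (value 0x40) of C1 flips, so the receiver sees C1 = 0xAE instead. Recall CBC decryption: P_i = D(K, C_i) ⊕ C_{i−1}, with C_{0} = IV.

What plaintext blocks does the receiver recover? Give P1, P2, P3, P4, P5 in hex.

P1 = 0x5C, P2 = 0x80, P3 = 0xD2, P4 = 0x68, P5 = 0xA9

Only C1 changed, to 0xAE. In CBC, a change in C_i garbles P_i and flips the same bit in P_{i+1}. Decrypting the received ciphertext:
P1: D(K, 0xAE) = 0xC2; 0xC2 ⊕ 0x9E = 0x5C.
P2: D(K, 0x1A) = 0x2E; 0x2E ⊕ 0xAE = 0x80.
P3: D(K, 0xB4) = 0xC8; 0xC8 ⊕ 0x1A = 0xD2.
P4: D(K, 0xC8) = 0xDC; 0xDC ⊕ 0xB4 = 0x68.
P5: D(K, 0x4D) = 0x61; 0x61 ⊕ 0xC8 = 0xA9.
Blocks that differ from the original plaintext: P1, P2.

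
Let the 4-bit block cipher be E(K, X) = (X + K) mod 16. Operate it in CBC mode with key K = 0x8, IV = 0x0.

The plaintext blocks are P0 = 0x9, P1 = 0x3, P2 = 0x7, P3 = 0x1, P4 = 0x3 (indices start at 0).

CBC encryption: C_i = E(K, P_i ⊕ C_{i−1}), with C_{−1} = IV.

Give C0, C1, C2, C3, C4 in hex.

C0: P0 ⊕ 0x0 = 0x9; E(K, 0x9) = 0x1.
C1: P1 ⊕ 0x1 = 0x2; E(K, 0x2) = 0xA.
C2: P2 ⊕ 0xA = 0xD; E(K, 0xD) = 0x5.
C3: P3 ⊕ 0x5 = 0x4; E(K, 0x4) = 0xC.
C4: P4 ⊕ 0xC = 0xF; E(K, 0xF) = 0x7.

C0 = 0x1, C1 = 0xA, C2 = 0x5, C3 = 0xC, C4 = 0x7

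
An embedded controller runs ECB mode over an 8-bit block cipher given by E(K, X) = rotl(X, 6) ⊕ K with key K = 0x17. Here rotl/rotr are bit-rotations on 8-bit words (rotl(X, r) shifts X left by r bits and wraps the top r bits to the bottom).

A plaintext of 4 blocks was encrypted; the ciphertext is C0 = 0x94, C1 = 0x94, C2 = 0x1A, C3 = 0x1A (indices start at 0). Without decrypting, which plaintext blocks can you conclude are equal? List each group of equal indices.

ECB encrypts each block independently with the same key, so equal ciphertext blocks imply equal plaintext blocks.
C0 = C1 = 0x94, so P0 = P1.
C2 = C3 = 0x1A, so P2 = P3.

P0 = P1; P2 = P3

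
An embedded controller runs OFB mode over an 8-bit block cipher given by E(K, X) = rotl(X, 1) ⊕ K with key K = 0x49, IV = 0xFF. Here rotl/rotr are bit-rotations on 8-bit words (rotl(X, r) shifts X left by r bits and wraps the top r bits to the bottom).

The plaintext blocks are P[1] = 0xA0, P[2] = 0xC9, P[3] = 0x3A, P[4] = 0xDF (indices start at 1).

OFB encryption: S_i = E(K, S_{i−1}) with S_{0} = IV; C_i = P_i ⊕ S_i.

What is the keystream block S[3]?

0x01

C[1]: S = E(K, 0xFF) = 0xB6; 0xA0 ⊕ 0xB6 = 0x16.
C[2]: S = E(K, 0xB6) = 0x24; 0xC9 ⊕ 0x24 = 0xED.
C[3]: S = E(K, 0x24) = 0x01; 0x3A ⊕ 0x01 = 0x3B.
So S[3] = 0x01.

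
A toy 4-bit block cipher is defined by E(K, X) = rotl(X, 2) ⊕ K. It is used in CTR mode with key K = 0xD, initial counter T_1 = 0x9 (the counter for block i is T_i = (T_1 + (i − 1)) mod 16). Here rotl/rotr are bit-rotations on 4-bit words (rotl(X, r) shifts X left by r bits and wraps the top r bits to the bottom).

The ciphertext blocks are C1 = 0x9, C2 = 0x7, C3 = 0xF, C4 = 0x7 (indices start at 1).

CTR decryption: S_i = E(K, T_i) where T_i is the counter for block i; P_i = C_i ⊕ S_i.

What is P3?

P3 = 0xC

P3: T = 0xB, S = E(K, T) = 0x3; 0xF ⊕ 0x3 = 0xC.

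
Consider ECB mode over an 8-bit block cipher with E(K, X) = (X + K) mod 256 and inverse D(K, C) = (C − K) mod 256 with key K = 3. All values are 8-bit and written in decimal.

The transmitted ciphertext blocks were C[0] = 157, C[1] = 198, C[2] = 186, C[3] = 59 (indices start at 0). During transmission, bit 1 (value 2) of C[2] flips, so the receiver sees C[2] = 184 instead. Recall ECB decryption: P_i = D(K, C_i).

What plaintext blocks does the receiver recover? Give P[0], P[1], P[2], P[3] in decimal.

P[0] = 154, P[1] = 195, P[2] = 181, P[3] = 56

Only C[2] changed, to 184. In ECB, a change in C_i affects only P_i. Decrypting the received ciphertext:
P[0]: D(K, 157) = 154.
P[1]: D(K, 198) = 195.
P[2]: D(K, 184) = 181.
P[3]: D(K, 59) = 56.
Blocks that differ from the original plaintext: P[2].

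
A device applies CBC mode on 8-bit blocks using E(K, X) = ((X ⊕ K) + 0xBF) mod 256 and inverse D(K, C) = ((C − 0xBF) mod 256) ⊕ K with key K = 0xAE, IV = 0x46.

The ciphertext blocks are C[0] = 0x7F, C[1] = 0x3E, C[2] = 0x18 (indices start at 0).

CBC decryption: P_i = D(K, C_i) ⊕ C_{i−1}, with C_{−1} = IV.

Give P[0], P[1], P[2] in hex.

P[0]: D(K, 0x7F) = 0x6E; 0x6E ⊕ 0x46 = 0x28.
P[1]: D(K, 0x3E) = 0xD1; 0xD1 ⊕ 0x7F = 0xAE.
P[2]: D(K, 0x18) = 0xF7; 0xF7 ⊕ 0x3E = 0xC9.

P[0] = 0x28, P[1] = 0xAE, P[2] = 0xC9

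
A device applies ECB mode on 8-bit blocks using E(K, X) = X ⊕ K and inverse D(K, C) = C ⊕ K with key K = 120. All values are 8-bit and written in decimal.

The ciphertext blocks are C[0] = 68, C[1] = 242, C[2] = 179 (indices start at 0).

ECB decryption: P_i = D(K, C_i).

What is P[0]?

P[0]: D(K, 68) = 60.

P[0] = 60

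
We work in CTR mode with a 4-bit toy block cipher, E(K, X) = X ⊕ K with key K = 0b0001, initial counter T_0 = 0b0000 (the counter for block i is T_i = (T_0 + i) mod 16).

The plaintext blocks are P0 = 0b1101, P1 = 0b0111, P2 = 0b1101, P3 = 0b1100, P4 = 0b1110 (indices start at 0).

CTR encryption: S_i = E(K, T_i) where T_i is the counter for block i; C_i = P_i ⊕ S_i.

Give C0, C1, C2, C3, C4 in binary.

C0: T = 0b0000, S = E(K, T) = 0b0001; 0b1101 ⊕ 0b0001 = 0b1100.
C1: T = 0b0001, S = E(K, T) = 0b0000; 0b0111 ⊕ 0b0000 = 0b0111.
C2: T = 0b0010, S = E(K, T) = 0b0011; 0b1101 ⊕ 0b0011 = 0b1110.
C3: T = 0b0011, S = E(K, T) = 0b0010; 0b1100 ⊕ 0b0010 = 0b1110.
C4: T = 0b0100, S = E(K, T) = 0b0101; 0b1110 ⊕ 0b0101 = 0b1011.

C0 = 0b1100, C1 = 0b0111, C2 = 0b1110, C3 = 0b1110, C4 = 0b1011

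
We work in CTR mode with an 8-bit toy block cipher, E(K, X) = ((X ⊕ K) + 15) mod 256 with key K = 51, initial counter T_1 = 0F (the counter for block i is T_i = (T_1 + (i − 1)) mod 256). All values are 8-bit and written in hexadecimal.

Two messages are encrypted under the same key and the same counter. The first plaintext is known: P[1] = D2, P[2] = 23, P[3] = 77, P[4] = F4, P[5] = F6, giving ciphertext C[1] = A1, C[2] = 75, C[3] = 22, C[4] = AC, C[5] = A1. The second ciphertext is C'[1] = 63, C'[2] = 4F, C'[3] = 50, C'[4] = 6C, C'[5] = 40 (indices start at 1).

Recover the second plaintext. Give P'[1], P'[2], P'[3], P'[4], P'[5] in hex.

P'[1] = 10, P'[2] = 19, P'[3] = 05, P'[4] = 34, P'[5] = 17

In CTR with a reused counter, both messages share the same keystream S_i, so C_i ⊕ C'_i = P_i ⊕ P'_i and thus P'_i = P_i ⊕ C_i ⊕ C'_i.
P'[1]: D2 ⊕ A1 ⊕ 63 = 10.
P'[2]: 23 ⊕ 75 ⊕ 4F = 19.
P'[3]: 77 ⊕ 22 ⊕ 50 = 05.
P'[4]: F4 ⊕ AC ⊕ 6C = 34.
P'[5]: F6 ⊕ A1 ⊕ 40 = 17.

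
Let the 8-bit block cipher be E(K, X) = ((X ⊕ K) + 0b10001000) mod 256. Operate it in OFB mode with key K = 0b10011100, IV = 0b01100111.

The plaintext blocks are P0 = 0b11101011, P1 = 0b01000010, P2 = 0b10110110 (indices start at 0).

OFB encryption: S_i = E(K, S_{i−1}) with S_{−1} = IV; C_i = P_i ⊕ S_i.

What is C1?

C1 = 0b11100101

C0: S = E(K, 0b01100111) = 0b10000011; 0b11101011 ⊕ 0b10000011 = 0b01101000.
C1: S = E(K, 0b10000011) = 0b10100111; 0b01000010 ⊕ 0b10100111 = 0b11100101.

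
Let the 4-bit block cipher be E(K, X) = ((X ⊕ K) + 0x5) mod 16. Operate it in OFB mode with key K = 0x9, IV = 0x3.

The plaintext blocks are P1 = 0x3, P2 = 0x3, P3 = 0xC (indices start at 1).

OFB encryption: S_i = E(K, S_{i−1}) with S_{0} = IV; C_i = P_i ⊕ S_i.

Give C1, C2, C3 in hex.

C1: S = E(K, 0x3) = 0xF; 0x3 ⊕ 0xF = 0xC.
C2: S = E(K, 0xF) = 0xB; 0x3 ⊕ 0xB = 0x8.
C3: S = E(K, 0xB) = 0x7; 0xC ⊕ 0x7 = 0xB.

C1 = 0xC, C2 = 0x8, C3 = 0xB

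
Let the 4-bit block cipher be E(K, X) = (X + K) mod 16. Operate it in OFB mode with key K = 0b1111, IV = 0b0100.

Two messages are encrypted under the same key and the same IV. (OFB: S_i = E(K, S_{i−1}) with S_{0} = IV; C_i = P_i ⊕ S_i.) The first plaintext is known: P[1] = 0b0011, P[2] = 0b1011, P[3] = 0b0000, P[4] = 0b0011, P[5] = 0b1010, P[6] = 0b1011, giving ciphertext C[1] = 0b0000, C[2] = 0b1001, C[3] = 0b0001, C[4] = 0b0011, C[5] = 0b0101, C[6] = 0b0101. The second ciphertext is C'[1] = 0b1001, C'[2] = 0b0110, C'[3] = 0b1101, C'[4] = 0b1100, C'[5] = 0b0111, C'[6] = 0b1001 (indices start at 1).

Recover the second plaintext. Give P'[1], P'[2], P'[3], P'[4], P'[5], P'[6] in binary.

In OFB with a reused IV, both messages share the same keystream S_i, so C_i ⊕ C'_i = P_i ⊕ P'_i and thus P'_i = P_i ⊕ C_i ⊕ C'_i.
P'[1]: 0b0011 ⊕ 0b0000 ⊕ 0b1001 = 0b1010.
P'[2]: 0b1011 ⊕ 0b1001 ⊕ 0b0110 = 0b0100.
P'[3]: 0b0000 ⊕ 0b0001 ⊕ 0b1101 = 0b1100.
P'[4]: 0b0011 ⊕ 0b0011 ⊕ 0b1100 = 0b1100.
P'[5]: 0b1010 ⊕ 0b0101 ⊕ 0b0111 = 0b1000.
P'[6]: 0b1011 ⊕ 0b0101 ⊕ 0b1001 = 0b0111.

P'[1] = 0b1010, P'[2] = 0b0100, P'[3] = 0b1100, P'[4] = 0b1100, P'[5] = 0b1000, P'[6] = 0b0111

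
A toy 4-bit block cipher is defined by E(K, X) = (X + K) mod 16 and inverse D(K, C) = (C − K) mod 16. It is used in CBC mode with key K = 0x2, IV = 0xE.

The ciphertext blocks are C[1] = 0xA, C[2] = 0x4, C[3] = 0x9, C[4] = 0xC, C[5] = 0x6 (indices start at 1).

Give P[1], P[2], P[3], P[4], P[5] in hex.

P[1] = 0x6, P[2] = 0x8, P[3] = 0x3, P[4] = 0x3, P[5] = 0x8

CBC decryption: P_i = D(K, C_i) ⊕ C_{i−1}, with C_{0} = IV.
P[1]: D(K, 0xA) = 0x8; 0x8 ⊕ 0xE = 0x6.
P[2]: D(K, 0x4) = 0x2; 0x2 ⊕ 0xA = 0x8.
P[3]: D(K, 0x9) = 0x7; 0x7 ⊕ 0x4 = 0x3.
P[4]: D(K, 0xC) = 0xA; 0xA ⊕ 0x9 = 0x3.
P[5]: D(K, 0x6) = 0x4; 0x4 ⊕ 0xC = 0x8.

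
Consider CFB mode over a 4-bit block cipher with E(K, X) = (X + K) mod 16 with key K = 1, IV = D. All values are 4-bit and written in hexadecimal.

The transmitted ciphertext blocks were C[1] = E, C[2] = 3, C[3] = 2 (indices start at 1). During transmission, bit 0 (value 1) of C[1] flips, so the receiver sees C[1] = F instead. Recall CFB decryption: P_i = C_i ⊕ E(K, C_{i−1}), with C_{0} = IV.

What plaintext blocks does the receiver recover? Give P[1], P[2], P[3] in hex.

P[1] = 1, P[2] = 3, P[3] = 6

Only C[1] changed, to F. In CFB, a change in C_i flips the same bit in P_i and garbles P_{i+1}. Decrypting the received ciphertext:
P[1]: E(K, D) = E; F ⊕ E = 1.
P[2]: E(K, F) = 0; 3 ⊕ 0 = 3.
P[3]: E(K, 3) = 4; 2 ⊕ 4 = 6.
Blocks that differ from the original plaintext: P[1], P[2].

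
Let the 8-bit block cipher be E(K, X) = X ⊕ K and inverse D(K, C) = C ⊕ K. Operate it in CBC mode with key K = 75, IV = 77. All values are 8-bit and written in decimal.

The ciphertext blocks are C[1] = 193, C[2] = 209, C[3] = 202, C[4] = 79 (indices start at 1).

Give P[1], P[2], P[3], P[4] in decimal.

CBC decryption: P_i = D(K, C_i) ⊕ C_{i−1}, with C_{0} = IV.
P[1]: D(K, 193) = 138; 138 ⊕ 77 = 199.
P[2]: D(K, 209) = 154; 154 ⊕ 193 = 91.
P[3]: D(K, 202) = 129; 129 ⊕ 209 = 80.
P[4]: D(K, 79) = 4; 4 ⊕ 202 = 206.

P[1] = 199, P[2] = 91, P[3] = 80, P[4] = 206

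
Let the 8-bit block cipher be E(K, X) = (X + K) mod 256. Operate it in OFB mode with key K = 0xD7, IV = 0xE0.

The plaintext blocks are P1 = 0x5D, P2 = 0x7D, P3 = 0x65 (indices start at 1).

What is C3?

OFB encryption: S_i = E(K, S_{i−1}) with S_{0} = IV; C_i = P_i ⊕ S_i.
C1: S = E(K, 0xE0) = 0xB7; 0x5D ⊕ 0xB7 = 0xEA.
C2: S = E(K, 0xB7) = 0x8E; 0x7D ⊕ 0x8E = 0xF3.
C3: S = E(K, 0x8E) = 0x65; 0x65 ⊕ 0x65 = 0x00.

C3 = 0x00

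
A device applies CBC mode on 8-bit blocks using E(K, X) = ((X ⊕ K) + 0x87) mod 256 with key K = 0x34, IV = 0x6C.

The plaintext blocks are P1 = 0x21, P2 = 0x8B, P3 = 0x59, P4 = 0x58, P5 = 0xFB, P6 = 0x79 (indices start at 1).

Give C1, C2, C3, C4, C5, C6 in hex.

C1 = 0x00, C2 = 0x46, C3 = 0xB2, C4 = 0x65, C5 = 0x31, C6 = 0x03

CBC encryption: C_i = E(K, P_i ⊕ C_{i−1}), with C_{0} = IV.
C1: P1 ⊕ 0x6C = 0x4D; E(K, 0x4D) = 0x00.
C2: P2 ⊕ 0x00 = 0x8B; E(K, 0x8B) = 0x46.
C3: P3 ⊕ 0x46 = 0x1F; E(K, 0x1F) = 0xB2.
C4: P4 ⊕ 0xB2 = 0xEA; E(K, 0xEA) = 0x65.
C5: P5 ⊕ 0x65 = 0x9E; E(K, 0x9E) = 0x31.
C6: P6 ⊕ 0x31 = 0x48; E(K, 0x48) = 0x03.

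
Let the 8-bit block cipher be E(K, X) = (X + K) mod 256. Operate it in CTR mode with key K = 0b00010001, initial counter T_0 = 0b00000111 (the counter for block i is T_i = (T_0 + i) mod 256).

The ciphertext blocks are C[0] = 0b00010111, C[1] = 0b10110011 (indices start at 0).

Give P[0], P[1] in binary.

P[0] = 0b00001111, P[1] = 0b10101010

CTR decryption: S_i = E(K, T_i) where T_i is the counter for block i; P_i = C_i ⊕ S_i.
P[0]: T = 0b00000111, S = E(K, T) = 0b00011000; 0b00010111 ⊕ 0b00011000 = 0b00001111.
P[1]: T = 0b00001000, S = E(K, T) = 0b00011001; 0b10110011 ⊕ 0b00011001 = 0b10101010.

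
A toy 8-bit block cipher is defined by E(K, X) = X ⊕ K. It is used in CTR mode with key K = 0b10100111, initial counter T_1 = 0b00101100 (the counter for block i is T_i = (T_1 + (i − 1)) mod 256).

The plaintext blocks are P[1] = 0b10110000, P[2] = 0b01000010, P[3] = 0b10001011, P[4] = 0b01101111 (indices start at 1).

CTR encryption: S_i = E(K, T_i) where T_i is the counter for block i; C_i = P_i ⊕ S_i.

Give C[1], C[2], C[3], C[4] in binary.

C[1] = 0b00111011, C[2] = 0b11001000, C[3] = 0b00000010, C[4] = 0b11100111

C[1]: T = 0b00101100, S = E(K, T) = 0b10001011; 0b10110000 ⊕ 0b10001011 = 0b00111011.
C[2]: T = 0b00101101, S = E(K, T) = 0b10001010; 0b01000010 ⊕ 0b10001010 = 0b11001000.
C[3]: T = 0b00101110, S = E(K, T) = 0b10001001; 0b10001011 ⊕ 0b10001001 = 0b00000010.
C[4]: T = 0b00101111, S = E(K, T) = 0b10001000; 0b01101111 ⊕ 0b10001000 = 0b11100111.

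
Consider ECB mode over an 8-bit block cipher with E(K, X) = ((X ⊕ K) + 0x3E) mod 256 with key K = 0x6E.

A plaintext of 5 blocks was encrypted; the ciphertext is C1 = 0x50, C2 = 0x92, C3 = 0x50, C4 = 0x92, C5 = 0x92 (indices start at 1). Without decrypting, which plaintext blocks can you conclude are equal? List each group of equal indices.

P1 = P3; P2 = P4 = P5

ECB encrypts each block independently with the same key, so equal ciphertext blocks imply equal plaintext blocks.
C1 = C3 = 0x50, so P1 = P3.
C2 = C4 = C5 = 0x92, so P2 = P4 = P5.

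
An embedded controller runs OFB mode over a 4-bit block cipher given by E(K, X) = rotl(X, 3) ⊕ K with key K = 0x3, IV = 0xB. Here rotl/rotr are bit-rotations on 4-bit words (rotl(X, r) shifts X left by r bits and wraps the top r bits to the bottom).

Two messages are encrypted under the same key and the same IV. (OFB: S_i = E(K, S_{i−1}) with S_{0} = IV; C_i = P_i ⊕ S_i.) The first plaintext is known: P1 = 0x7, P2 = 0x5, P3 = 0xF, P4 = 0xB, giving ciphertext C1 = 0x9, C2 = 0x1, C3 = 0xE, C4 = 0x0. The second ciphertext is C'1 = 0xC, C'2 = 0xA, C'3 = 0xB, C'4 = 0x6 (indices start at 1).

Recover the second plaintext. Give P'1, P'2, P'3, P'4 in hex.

P'1 = 0x2, P'2 = 0xE, P'3 = 0xA, P'4 = 0xD

In OFB with a reused IV, both messages share the same keystream S_i, so C_i ⊕ C'_i = P_i ⊕ P'_i and thus P'_i = P_i ⊕ C_i ⊕ C'_i.
P'1: 0x7 ⊕ 0x9 ⊕ 0xC = 0x2.
P'2: 0x5 ⊕ 0x1 ⊕ 0xA = 0xE.
P'3: 0xF ⊕ 0xE ⊕ 0xB = 0xA.
P'4: 0xB ⊕ 0x0 ⊕ 0x6 = 0xD.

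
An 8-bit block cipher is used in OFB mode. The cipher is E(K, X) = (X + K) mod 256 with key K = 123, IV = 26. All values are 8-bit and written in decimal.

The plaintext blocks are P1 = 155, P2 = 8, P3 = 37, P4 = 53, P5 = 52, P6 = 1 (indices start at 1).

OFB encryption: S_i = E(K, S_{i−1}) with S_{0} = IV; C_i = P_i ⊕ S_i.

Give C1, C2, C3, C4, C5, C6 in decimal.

C1: S = E(K, 26) = 149; 155 ⊕ 149 = 14.
C2: S = E(K, 149) = 16; 8 ⊕ 16 = 24.
C3: S = E(K, 16) = 139; 37 ⊕ 139 = 174.
C4: S = E(K, 139) = 6; 53 ⊕ 6 = 51.
C5: S = E(K, 6) = 129; 52 ⊕ 129 = 181.
C6: S = E(K, 129) = 252; 1 ⊕ 252 = 253.

C1 = 14, C2 = 24, C3 = 174, C4 = 51, C5 = 181, C6 = 253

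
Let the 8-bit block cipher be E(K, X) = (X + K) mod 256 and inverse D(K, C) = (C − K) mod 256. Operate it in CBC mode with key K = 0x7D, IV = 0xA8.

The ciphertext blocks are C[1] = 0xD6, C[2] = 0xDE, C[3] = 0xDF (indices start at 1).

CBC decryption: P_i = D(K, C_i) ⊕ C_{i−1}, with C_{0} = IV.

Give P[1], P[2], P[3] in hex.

P[1] = 0xF1, P[2] = 0xB7, P[3] = 0xBC

P[1]: D(K, 0xD6) = 0x59; 0x59 ⊕ 0xA8 = 0xF1.
P[2]: D(K, 0xDE) = 0x61; 0x61 ⊕ 0xD6 = 0xB7.
P[3]: D(K, 0xDF) = 0x62; 0x62 ⊕ 0xDE = 0xBC.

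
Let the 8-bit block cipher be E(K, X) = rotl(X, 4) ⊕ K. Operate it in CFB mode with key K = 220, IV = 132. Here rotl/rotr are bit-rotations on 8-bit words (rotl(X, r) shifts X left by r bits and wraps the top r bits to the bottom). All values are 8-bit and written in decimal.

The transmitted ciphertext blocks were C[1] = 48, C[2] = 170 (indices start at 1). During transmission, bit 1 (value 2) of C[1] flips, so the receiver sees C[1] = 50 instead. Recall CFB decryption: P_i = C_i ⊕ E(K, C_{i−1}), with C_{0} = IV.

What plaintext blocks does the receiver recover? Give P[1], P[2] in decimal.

P[1] = 166, P[2] = 85

Only C[1] changed, to 50. In CFB, a change in C_i flips the same bit in P_i and garbles P_{i+1}. Decrypting the received ciphertext:
P[1]: E(K, 132) = 148; 50 ⊕ 148 = 166.
P[2]: E(K, 50) = 255; 170 ⊕ 255 = 85.
Blocks that differ from the original plaintext: P[1], P[2].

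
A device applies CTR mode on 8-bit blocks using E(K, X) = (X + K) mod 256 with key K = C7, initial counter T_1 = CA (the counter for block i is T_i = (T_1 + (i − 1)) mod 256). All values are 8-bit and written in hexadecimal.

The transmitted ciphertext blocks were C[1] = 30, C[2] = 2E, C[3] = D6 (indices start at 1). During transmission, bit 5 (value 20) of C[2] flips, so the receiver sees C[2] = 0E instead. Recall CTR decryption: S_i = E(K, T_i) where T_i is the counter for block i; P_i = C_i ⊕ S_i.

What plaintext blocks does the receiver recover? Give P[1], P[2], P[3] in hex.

Only C[2] changed, to 0E. In CTR, a change in C_i flips the same bit in P_i only; the keystream is unaffected. Decrypting the received ciphertext:
P[1]: T = CA, S = E(K, T) = 91; 30 ⊕ 91 = A1.
P[2]: T = CB, S = E(K, T) = 92; 0E ⊕ 92 = 9C.
P[3]: T = CC, S = E(K, T) = 93; D6 ⊕ 93 = 45.
Blocks that differ from the original plaintext: P[2].

P[1] = A1, P[2] = 9C, P[3] = 45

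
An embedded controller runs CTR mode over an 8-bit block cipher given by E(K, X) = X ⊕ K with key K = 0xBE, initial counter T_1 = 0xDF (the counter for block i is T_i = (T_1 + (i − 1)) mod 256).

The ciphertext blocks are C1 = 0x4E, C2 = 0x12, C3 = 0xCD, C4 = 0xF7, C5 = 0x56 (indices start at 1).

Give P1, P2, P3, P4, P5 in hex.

CTR decryption: S_i = E(K, T_i) where T_i is the counter for block i; P_i = C_i ⊕ S_i.
P1: T = 0xDF, S = E(K, T) = 0x61; 0x4E ⊕ 0x61 = 0x2F.
P2: T = 0xE0, S = E(K, T) = 0x5E; 0x12 ⊕ 0x5E = 0x4C.
P3: T = 0xE1, S = E(K, T) = 0x5F; 0xCD ⊕ 0x5F = 0x92.
P4: T = 0xE2, S = E(K, T) = 0x5C; 0xF7 ⊕ 0x5C = 0xAB.
P5: T = 0xE3, S = E(K, T) = 0x5D; 0x56 ⊕ 0x5D = 0x0B.

P1 = 0x2F, P2 = 0x4C, P3 = 0x92, P4 = 0xAB, P5 = 0x0B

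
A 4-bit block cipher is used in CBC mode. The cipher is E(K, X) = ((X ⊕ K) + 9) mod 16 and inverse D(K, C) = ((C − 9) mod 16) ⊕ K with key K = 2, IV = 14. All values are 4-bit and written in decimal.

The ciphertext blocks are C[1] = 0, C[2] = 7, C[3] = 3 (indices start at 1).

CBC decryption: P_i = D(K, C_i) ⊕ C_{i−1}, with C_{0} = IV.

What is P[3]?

P[3]: D(K, 3) = 8; 8 ⊕ 7 = 15.

P[3] = 15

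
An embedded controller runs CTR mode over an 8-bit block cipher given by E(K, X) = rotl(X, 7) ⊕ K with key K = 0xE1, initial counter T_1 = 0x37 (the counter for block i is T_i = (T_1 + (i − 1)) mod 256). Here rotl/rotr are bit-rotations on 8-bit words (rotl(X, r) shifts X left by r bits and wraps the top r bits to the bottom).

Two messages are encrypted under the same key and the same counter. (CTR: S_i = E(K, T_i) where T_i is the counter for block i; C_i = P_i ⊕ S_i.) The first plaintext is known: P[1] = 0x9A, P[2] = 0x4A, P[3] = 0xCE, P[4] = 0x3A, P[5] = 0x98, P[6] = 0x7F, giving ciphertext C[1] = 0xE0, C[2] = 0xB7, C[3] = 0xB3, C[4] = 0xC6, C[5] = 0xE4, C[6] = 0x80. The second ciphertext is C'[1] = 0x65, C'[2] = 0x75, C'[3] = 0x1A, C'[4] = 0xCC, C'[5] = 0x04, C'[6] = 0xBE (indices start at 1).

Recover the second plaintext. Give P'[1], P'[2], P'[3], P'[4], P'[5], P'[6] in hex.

In CTR with a reused counter, both messages share the same keystream S_i, so C_i ⊕ C'_i = P_i ⊕ P'_i and thus P'_i = P_i ⊕ C_i ⊕ C'_i.
P'[1]: 0x9A ⊕ 0xE0 ⊕ 0x65 = 0x1F.
P'[2]: 0x4A ⊕ 0xB7 ⊕ 0x75 = 0x88.
P'[3]: 0xCE ⊕ 0xB3 ⊕ 0x1A = 0x67.
P'[4]: 0x3A ⊕ 0xC6 ⊕ 0xCC = 0x30.
P'[5]: 0x98 ⊕ 0xE4 ⊕ 0x04 = 0x78.
P'[6]: 0x7F ⊕ 0x80 ⊕ 0xBE = 0x41.

P'[1] = 0x1F, P'[2] = 0x88, P'[3] = 0x67, P'[4] = 0x30, P'[5] = 0x78, P'[6] = 0x41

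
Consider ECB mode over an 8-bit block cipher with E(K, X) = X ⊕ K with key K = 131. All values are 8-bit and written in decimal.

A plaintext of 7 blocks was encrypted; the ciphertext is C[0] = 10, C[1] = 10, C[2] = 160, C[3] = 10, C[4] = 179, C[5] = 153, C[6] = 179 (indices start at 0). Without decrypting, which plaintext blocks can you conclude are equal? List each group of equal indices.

ECB encrypts each block independently with the same key, so equal ciphertext blocks imply equal plaintext blocks.
C[0] = C[1] = C[3] = 10, so P[0] = P[1] = P[3].
C[4] = C[6] = 179, so P[4] = P[6].

P[0] = P[1] = P[3]; P[4] = P[6]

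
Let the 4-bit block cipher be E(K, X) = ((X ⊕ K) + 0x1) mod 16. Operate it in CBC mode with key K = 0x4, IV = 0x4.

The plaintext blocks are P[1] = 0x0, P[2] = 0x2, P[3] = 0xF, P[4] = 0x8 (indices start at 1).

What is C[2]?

C[2] = 0x8

CBC encryption: C_i = E(K, P_i ⊕ C_{i−1}), with C_{0} = IV.
C[1]: P[1] ⊕ 0x4 = 0x4; E(K, 0x4) = 0x1.
C[2]: P[2] ⊕ 0x1 = 0x3; E(K, 0x3) = 0x8.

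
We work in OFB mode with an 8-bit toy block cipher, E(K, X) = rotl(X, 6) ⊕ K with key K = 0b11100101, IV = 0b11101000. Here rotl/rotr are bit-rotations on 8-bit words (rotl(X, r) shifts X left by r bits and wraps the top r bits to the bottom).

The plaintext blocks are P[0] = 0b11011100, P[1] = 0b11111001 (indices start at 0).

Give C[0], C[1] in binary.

OFB encryption: S_i = E(K, S_{i−1}) with S_{−1} = IV; C_i = P_i ⊕ S_i.
C[0]: S = E(K, 0b11101000) = 0b11011111; 0b11011100 ⊕ 0b11011111 = 0b00000011.
C[1]: S = E(K, 0b11011111) = 0b00010010; 0b11111001 ⊕ 0b00010010 = 0b11101011.

C[0] = 0b00000011, C[1] = 0b11101011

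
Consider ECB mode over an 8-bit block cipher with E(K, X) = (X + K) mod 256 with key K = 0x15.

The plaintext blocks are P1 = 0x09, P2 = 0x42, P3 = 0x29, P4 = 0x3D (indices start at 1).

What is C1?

ECB encryption: C_i = E(K, P_i).
C1: E(K, 0x09) = 0x1E.

C1 = 0x1E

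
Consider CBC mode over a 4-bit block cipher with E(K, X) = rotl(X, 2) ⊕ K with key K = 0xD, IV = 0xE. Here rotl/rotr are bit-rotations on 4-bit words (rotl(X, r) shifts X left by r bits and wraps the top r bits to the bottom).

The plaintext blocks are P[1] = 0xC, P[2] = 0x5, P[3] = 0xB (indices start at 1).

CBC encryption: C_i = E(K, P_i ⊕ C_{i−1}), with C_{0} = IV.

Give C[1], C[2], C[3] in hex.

C[1] = 0x5, C[2] = 0xD, C[3] = 0x4

C[1]: P[1] ⊕ 0xE = 0x2; E(K, 0x2) = 0x5.
C[2]: P[2] ⊕ 0x5 = 0x0; E(K, 0x0) = 0xD.
C[3]: P[3] ⊕ 0xD = 0x6; E(K, 0x6) = 0x4.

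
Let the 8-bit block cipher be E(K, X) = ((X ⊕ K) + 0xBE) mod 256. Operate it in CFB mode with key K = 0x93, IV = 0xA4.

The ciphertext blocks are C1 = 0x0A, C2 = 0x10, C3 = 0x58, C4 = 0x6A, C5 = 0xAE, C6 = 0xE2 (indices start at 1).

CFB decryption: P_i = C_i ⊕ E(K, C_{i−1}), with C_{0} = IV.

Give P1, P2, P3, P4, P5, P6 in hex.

P1 = 0xFF, P2 = 0x47, P3 = 0x19, P4 = 0xE3, P5 = 0x19, P6 = 0x19

P1: E(K, 0xA4) = 0xF5; 0x0A ⊕ 0xF5 = 0xFF.
P2: E(K, 0x0A) = 0x57; 0x10 ⊕ 0x57 = 0x47.
P3: E(K, 0x10) = 0x41; 0x58 ⊕ 0x41 = 0x19.
P4: E(K, 0x58) = 0x89; 0x6A ⊕ 0x89 = 0xE3.
P5: E(K, 0x6A) = 0xB7; 0xAE ⊕ 0xB7 = 0x19.
P6: E(K, 0xAE) = 0xFB; 0xE2 ⊕ 0xFB = 0x19.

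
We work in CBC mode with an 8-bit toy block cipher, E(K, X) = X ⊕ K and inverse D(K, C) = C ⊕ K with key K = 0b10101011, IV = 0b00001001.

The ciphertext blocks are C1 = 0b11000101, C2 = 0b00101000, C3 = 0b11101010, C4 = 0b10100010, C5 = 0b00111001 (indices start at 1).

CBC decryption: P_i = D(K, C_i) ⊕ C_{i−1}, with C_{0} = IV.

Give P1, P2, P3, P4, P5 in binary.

P1: D(K, 0b11000101) = 0b01101110; 0b01101110 ⊕ 0b00001001 = 0b01100111.
P2: D(K, 0b00101000) = 0b10000011; 0b10000011 ⊕ 0b11000101 = 0b01000110.
P3: D(K, 0b11101010) = 0b01000001; 0b01000001 ⊕ 0b00101000 = 0b01101001.
P4: D(K, 0b10100010) = 0b00001001; 0b00001001 ⊕ 0b11101010 = 0b11100011.
P5: D(K, 0b00111001) = 0b10010010; 0b10010010 ⊕ 0b10100010 = 0b00110000.

P1 = 0b01100111, P2 = 0b01000110, P3 = 0b01101001, P4 = 0b11100011, P5 = 0b00110000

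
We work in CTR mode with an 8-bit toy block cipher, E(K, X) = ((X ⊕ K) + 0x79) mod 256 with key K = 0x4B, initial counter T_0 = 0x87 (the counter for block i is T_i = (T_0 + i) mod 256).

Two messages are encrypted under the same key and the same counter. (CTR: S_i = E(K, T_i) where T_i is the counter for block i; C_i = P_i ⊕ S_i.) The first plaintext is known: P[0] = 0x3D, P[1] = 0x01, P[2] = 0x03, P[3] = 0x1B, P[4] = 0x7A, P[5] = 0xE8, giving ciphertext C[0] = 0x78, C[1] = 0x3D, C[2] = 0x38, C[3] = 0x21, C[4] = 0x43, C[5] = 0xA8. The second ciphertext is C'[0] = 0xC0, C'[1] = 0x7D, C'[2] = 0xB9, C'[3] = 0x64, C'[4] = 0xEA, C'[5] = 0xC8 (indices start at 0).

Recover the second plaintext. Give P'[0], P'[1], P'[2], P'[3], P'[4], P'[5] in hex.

In CTR with a reused counter, both messages share the same keystream S_i, so C_i ⊕ C'_i = P_i ⊕ P'_i and thus P'_i = P_i ⊕ C_i ⊕ C'_i.
P'[0]: 0x3D ⊕ 0x78 ⊕ 0xC0 = 0x85.
P'[1]: 0x01 ⊕ 0x3D ⊕ 0x7D = 0x41.
P'[2]: 0x03 ⊕ 0x38 ⊕ 0xB9 = 0x82.
P'[3]: 0x1B ⊕ 0x21 ⊕ 0x64 = 0x5E.
P'[4]: 0x7A ⊕ 0x43 ⊕ 0xEA = 0xD3.
P'[5]: 0xE8 ⊕ 0xA8 ⊕ 0xC8 = 0x88.

P'[0] = 0x85, P'[1] = 0x41, P'[2] = 0x82, P'[3] = 0x5E, P'[4] = 0xD3, P'[5] = 0x88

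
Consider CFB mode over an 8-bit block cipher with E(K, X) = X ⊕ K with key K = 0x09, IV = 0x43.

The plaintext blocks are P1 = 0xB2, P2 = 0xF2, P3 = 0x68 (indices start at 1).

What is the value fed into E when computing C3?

0x03

CFB encryption: C_i = P_i ⊕ E(K, C_{i−1}), with C_{0} = IV.
C1: E(K, 0x43) = 0x4A; 0xB2 ⊕ 0x4A = 0xF8.
C2: E(K, 0xF8) = 0xF1; 0xF2 ⊕ 0xF1 = 0x03.
C3: E(K, 0x03) = 0x0A; 0x68 ⊕ 0x0A = 0x62.
So the input to E for block 3 is 0x03.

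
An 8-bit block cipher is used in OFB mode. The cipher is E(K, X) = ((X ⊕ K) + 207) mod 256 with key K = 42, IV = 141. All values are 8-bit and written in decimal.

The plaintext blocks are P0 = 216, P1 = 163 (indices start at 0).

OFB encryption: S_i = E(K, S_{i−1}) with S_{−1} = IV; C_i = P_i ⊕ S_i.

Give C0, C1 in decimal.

C0: S = E(K, 141) = 118; 216 ⊕ 118 = 174.
C1: S = E(K, 118) = 43; 163 ⊕ 43 = 136.

C0 = 174, C1 = 136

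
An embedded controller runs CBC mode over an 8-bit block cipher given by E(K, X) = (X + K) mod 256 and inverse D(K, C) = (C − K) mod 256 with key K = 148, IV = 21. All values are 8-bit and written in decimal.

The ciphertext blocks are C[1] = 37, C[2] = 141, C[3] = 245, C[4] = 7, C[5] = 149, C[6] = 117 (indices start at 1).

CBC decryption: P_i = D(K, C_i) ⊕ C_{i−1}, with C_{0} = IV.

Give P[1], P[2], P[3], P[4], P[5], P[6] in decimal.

P[1] = 132, P[2] = 220, P[3] = 236, P[4] = 134, P[5] = 6, P[6] = 116

P[1]: D(K, 37) = 145; 145 ⊕ 21 = 132.
P[2]: D(K, 141) = 249; 249 ⊕ 37 = 220.
P[3]: D(K, 245) = 97; 97 ⊕ 141 = 236.
P[4]: D(K, 7) = 115; 115 ⊕ 245 = 134.
P[5]: D(K, 149) = 1; 1 ⊕ 7 = 6.
P[6]: D(K, 117) = 225; 225 ⊕ 149 = 116.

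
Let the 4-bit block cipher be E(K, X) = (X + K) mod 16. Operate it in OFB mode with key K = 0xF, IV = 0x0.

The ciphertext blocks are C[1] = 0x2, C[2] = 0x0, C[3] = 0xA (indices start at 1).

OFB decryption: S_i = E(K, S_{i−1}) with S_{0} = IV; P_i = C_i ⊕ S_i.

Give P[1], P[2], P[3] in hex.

P[1]: S = E(K, 0x0) = 0xF; 0x2 ⊕ 0xF = 0xD.
P[2]: S = E(K, 0xF) = 0xE; 0x0 ⊕ 0xE = 0xE.
P[3]: S = E(K, 0xE) = 0xD; 0xA ⊕ 0xD = 0x7.

P[1] = 0xD, P[2] = 0xE, P[3] = 0x7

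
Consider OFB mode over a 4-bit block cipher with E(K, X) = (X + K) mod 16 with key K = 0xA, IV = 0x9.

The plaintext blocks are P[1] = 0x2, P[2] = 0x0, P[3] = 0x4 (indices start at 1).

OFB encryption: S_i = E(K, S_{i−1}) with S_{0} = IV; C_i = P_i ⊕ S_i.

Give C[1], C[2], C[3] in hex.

C[1]: S = E(K, 0x9) = 0x3; 0x2 ⊕ 0x3 = 0x1.
C[2]: S = E(K, 0x3) = 0xD; 0x0 ⊕ 0xD = 0xD.
C[3]: S = E(K, 0xD) = 0x7; 0x4 ⊕ 0x7 = 0x3.

C[1] = 0x1, C[2] = 0xD, C[3] = 0x3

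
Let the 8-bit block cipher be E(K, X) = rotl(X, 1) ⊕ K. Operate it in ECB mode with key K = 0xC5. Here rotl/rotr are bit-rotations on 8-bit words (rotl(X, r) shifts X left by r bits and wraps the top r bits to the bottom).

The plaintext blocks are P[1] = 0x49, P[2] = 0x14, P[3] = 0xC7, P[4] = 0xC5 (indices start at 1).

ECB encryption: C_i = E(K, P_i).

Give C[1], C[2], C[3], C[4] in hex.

C[1]: E(K, 0x49) = 0x57.
C[2]: E(K, 0x14) = 0xED.
C[3]: E(K, 0xC7) = 0x4A.
C[4]: E(K, 0xC5) = 0x4E.

C[1] = 0x57, C[2] = 0xED, C[3] = 0x4A, C[4] = 0x4E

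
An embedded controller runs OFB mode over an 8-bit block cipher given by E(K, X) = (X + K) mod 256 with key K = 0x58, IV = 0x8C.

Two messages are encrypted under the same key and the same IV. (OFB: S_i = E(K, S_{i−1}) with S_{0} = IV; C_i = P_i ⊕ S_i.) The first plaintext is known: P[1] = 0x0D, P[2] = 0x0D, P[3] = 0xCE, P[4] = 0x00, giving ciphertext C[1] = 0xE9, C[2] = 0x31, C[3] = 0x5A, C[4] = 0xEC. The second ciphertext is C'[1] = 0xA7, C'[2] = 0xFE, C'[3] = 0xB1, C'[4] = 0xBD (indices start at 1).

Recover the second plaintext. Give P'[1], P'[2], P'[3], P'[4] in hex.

In OFB with a reused IV, both messages share the same keystream S_i, so C_i ⊕ C'_i = P_i ⊕ P'_i and thus P'_i = P_i ⊕ C_i ⊕ C'_i.
P'[1]: 0x0D ⊕ 0xE9 ⊕ 0xA7 = 0x43.
P'[2]: 0x0D ⊕ 0x31 ⊕ 0xFE = 0xC2.
P'[3]: 0xCE ⊕ 0x5A ⊕ 0xB1 = 0x25.
P'[4]: 0x00 ⊕ 0xEC ⊕ 0xBD = 0x51.

P'[1] = 0x43, P'[2] = 0xC2, P'[3] = 0x25, P'[4] = 0x51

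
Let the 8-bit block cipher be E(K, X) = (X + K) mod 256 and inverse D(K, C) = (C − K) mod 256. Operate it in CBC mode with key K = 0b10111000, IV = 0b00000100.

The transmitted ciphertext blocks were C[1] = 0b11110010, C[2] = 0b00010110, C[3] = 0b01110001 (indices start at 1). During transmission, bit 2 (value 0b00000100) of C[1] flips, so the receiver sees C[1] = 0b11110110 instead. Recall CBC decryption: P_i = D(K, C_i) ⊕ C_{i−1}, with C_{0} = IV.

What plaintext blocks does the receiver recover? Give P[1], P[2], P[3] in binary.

P[1] = 0b00111010, P[2] = 0b10101000, P[3] = 0b10101111

Only C[1] changed, to 0b11110110. In CBC, a change in C_i garbles P_i and flips the same bit in P_{i+1}. Decrypting the received ciphertext:
P[1]: D(K, 0b11110110) = 0b00111110; 0b00111110 ⊕ 0b00000100 = 0b00111010.
P[2]: D(K, 0b00010110) = 0b01011110; 0b01011110 ⊕ 0b11110110 = 0b10101000.
P[3]: D(K, 0b01110001) = 0b10111001; 0b10111001 ⊕ 0b00010110 = 0b10101111.
Blocks that differ from the original plaintext: P[1], P[2].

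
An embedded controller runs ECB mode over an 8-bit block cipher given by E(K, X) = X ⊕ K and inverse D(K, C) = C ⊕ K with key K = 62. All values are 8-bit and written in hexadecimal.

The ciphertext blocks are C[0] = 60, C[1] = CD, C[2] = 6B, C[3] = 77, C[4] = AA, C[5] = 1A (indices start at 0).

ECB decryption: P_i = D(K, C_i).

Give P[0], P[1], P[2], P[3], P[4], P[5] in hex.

P[0] = 02, P[1] = AF, P[2] = 09, P[3] = 15, P[4] = C8, P[5] = 78

P[0]: D(K, 60) = 02.
P[1]: D(K, CD) = AF.
P[2]: D(K, 6B) = 09.
P[3]: D(K, 77) = 15.
P[4]: D(K, AA) = C8.
P[5]: D(K, 1A) = 78.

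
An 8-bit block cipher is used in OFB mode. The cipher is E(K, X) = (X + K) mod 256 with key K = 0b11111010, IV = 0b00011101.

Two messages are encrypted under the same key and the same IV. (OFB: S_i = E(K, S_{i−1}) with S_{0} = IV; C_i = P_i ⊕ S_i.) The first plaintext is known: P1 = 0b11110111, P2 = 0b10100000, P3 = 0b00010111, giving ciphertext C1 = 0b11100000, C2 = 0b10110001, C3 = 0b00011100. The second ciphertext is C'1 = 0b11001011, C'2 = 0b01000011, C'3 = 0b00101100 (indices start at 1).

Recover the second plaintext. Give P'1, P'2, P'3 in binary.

P'1 = 0b11011100, P'2 = 0b01010010, P'3 = 0b00100111

In OFB with a reused IV, both messages share the same keystream S_i, so C_i ⊕ C'_i = P_i ⊕ P'_i and thus P'_i = P_i ⊕ C_i ⊕ C'_i.
P'1: 0b11110111 ⊕ 0b11100000 ⊕ 0b11001011 = 0b11011100.
P'2: 0b10100000 ⊕ 0b10110001 ⊕ 0b01000011 = 0b01010010.
P'3: 0b00010111 ⊕ 0b00011100 ⊕ 0b00101100 = 0b00100111.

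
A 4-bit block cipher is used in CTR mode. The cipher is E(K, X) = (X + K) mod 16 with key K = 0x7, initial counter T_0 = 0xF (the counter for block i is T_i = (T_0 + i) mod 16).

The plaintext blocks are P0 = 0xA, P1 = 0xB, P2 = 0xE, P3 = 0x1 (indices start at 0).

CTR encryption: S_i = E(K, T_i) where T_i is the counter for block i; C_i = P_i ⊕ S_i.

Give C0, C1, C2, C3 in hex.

C0: T = 0xF, S = E(K, T) = 0x6; 0xA ⊕ 0x6 = 0xC.
C1: T = 0x0, S = E(K, T) = 0x7; 0xB ⊕ 0x7 = 0xC.
C2: T = 0x1, S = E(K, T) = 0x8; 0xE ⊕ 0x8 = 0x6.
C3: T = 0x2, S = E(K, T) = 0x9; 0x1 ⊕ 0x9 = 0x8.

C0 = 0xC, C1 = 0xC, C2 = 0x6, C3 = 0x8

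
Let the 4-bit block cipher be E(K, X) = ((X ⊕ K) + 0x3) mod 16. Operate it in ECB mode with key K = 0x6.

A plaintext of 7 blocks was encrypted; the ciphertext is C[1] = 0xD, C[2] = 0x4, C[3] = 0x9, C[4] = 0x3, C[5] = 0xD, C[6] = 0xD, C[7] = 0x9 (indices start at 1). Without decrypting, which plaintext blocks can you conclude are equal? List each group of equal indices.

P[1] = P[5] = P[6]; P[3] = P[7]

ECB encrypts each block independently with the same key, so equal ciphertext blocks imply equal plaintext blocks.
C[1] = C[5] = C[6] = 0xD, so P[1] = P[5] = P[6].
C[3] = C[7] = 0x9, so P[3] = P[7].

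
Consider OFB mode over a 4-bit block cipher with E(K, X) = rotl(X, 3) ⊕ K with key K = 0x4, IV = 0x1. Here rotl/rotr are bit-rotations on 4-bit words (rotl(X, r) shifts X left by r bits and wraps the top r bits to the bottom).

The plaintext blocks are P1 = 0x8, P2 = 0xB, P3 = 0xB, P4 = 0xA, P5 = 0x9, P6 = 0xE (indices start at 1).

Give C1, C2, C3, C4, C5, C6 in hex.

OFB encryption: S_i = E(K, S_{i−1}) with S_{0} = IV; C_i = P_i ⊕ S_i.
C1: S = E(K, 0x1) = 0xC; 0x8 ⊕ 0xC = 0x4.
C2: S = E(K, 0xC) = 0x2; 0xB ⊕ 0x2 = 0x9.
C3: S = E(K, 0x2) = 0x5; 0xB ⊕ 0x5 = 0xE.
C4: S = E(K, 0x5) = 0xE; 0xA ⊕ 0xE = 0x4.
C5: S = E(K, 0xE) = 0x3; 0x9 ⊕ 0x3 = 0xA.
C6: S = E(K, 0x3) = 0xD; 0xE ⊕ 0xD = 0x3.

C1 = 0x4, C2 = 0x9, C3 = 0xE, C4 = 0x4, C5 = 0xA, C6 = 0x3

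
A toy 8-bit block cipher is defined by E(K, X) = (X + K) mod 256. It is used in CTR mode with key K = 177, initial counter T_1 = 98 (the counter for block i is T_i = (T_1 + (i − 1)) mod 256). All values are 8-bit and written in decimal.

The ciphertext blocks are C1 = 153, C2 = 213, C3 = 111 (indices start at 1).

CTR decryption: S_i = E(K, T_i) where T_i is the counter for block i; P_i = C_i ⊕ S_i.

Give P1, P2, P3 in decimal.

P1: T = 98, S = E(K, T) = 19; 153 ⊕ 19 = 138.
P2: T = 99, S = E(K, T) = 20; 213 ⊕ 20 = 193.
P3: T = 100, S = E(K, T) = 21; 111 ⊕ 21 = 122.

P1 = 138, P2 = 193, P3 = 122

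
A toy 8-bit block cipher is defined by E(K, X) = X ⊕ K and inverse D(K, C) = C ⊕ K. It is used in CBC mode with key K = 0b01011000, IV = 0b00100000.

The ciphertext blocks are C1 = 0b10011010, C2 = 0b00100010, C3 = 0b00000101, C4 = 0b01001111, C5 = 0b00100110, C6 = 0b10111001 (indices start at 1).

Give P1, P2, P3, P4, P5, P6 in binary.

CBC decryption: P_i = D(K, C_i) ⊕ C_{i−1}, with C_{0} = IV.
P1: D(K, 0b10011010) = 0b11000010; 0b11000010 ⊕ 0b00100000 = 0b11100010.
P2: D(K, 0b00100010) = 0b01111010; 0b01111010 ⊕ 0b10011010 = 0b11100000.
P3: D(K, 0b00000101) = 0b01011101; 0b01011101 ⊕ 0b00100010 = 0b01111111.
P4: D(K, 0b01001111) = 0b00010111; 0b00010111 ⊕ 0b00000101 = 0b00010010.
P5: D(K, 0b00100110) = 0b01111110; 0b01111110 ⊕ 0b01001111 = 0b00110001.
P6: D(K, 0b10111001) = 0b11100001; 0b11100001 ⊕ 0b00100110 = 0b11000111.

P1 = 0b11100010, P2 = 0b11100000, P3 = 0b01111111, P4 = 0b00010010, P5 = 0b00110001, P6 = 0b11000111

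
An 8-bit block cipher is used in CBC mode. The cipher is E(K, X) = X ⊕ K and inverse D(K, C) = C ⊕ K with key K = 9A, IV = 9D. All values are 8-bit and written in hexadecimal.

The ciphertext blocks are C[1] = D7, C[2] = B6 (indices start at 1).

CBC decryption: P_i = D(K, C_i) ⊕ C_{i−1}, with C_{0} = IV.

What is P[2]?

P[2] = FB

P[2]: D(K, B6) = 2C; 2C ⊕ D7 = FB.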